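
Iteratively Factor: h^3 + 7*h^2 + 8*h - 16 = (h + 4)*(h^2 + 3*h - 4) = (h - 1)*(h + 4)*(h + 4)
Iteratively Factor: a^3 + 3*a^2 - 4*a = (a)*(a^2 + 3*a - 4) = a*(a - 1)*(a + 4)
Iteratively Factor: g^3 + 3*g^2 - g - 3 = (g + 3)*(g^2 - 1) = (g - 1)*(g + 3)*(g + 1)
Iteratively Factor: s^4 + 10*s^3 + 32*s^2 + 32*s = (s + 2)*(s^3 + 8*s^2 + 16*s) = (s + 2)*(s + 4)*(s^2 + 4*s) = (s + 2)*(s + 4)^2*(s)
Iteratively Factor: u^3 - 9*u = (u + 3)*(u^2 - 3*u) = (u - 3)*(u + 3)*(u)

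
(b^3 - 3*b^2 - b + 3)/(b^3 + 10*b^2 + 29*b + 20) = (b^2 - 4*b + 3)/(b^2 + 9*b + 20)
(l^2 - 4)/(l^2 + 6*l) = (l^2 - 4)/(l*(l + 6))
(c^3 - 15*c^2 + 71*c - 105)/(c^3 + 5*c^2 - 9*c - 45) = (c^2 - 12*c + 35)/(c^2 + 8*c + 15)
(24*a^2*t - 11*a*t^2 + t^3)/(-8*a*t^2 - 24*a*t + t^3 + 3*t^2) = (-3*a + t)/(t + 3)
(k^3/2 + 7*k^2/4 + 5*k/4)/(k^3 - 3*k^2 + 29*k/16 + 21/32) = 8*k*(2*k^2 + 7*k + 5)/(32*k^3 - 96*k^2 + 58*k + 21)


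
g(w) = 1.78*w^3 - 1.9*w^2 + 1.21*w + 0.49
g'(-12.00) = 815.77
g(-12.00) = -3363.47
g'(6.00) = 170.65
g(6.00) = 323.83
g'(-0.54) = 4.82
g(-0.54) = -1.00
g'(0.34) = 0.54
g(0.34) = 0.75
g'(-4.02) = 102.78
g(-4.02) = -150.72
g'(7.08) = 241.98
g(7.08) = 545.53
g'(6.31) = 189.85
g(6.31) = 379.68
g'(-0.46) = 4.09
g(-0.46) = -0.64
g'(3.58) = 56.05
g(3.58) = 62.14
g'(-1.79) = 25.12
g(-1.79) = -17.97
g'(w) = 5.34*w^2 - 3.8*w + 1.21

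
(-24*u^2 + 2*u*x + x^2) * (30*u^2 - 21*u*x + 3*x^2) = -720*u^4 + 564*u^3*x - 84*u^2*x^2 - 15*u*x^3 + 3*x^4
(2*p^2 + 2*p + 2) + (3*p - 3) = 2*p^2 + 5*p - 1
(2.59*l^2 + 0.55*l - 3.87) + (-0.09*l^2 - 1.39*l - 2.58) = 2.5*l^2 - 0.84*l - 6.45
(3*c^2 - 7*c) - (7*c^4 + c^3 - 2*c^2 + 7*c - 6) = -7*c^4 - c^3 + 5*c^2 - 14*c + 6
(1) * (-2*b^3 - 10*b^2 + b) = -2*b^3 - 10*b^2 + b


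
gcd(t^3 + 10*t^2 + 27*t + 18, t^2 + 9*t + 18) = t^2 + 9*t + 18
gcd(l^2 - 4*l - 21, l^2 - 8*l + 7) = l - 7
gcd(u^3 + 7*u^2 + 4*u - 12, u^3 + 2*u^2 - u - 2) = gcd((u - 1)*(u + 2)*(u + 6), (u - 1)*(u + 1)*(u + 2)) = u^2 + u - 2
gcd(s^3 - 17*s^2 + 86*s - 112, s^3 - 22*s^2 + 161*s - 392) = s^2 - 15*s + 56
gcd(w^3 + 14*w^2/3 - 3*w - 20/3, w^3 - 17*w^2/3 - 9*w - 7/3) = w + 1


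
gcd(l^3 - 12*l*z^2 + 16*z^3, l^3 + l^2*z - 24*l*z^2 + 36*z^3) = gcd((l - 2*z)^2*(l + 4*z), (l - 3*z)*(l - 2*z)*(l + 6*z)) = -l + 2*z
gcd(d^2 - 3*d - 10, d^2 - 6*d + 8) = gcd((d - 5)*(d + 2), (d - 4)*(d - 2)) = 1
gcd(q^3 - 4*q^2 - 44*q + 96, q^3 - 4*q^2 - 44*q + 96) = q^3 - 4*q^2 - 44*q + 96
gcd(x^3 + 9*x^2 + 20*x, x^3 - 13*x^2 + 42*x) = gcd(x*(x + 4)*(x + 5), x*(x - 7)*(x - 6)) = x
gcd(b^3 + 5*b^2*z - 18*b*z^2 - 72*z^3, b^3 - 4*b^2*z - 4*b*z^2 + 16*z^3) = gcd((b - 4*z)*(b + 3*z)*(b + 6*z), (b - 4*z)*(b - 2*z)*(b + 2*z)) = -b + 4*z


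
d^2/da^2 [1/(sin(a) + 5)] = (5*sin(a) + cos(a)^2 + 1)/(sin(a) + 5)^3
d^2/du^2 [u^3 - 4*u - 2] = 6*u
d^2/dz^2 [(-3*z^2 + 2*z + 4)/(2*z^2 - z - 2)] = 4*(z^3 + 6*z^2 + 2)/(8*z^6 - 12*z^5 - 18*z^4 + 23*z^3 + 18*z^2 - 12*z - 8)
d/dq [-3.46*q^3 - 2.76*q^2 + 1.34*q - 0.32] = -10.38*q^2 - 5.52*q + 1.34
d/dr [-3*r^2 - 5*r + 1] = -6*r - 5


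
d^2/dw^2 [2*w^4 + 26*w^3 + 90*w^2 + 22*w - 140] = 24*w^2 + 156*w + 180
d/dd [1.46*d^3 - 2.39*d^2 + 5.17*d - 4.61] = 4.38*d^2 - 4.78*d + 5.17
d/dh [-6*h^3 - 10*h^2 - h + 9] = -18*h^2 - 20*h - 1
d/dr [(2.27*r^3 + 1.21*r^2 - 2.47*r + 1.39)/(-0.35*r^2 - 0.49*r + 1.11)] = (-0.7945*r^4 - 2.2246*r^3 + 6.1017*r^2 + 3.6592*r - 2.0606)/(0.1225*r^4 + 0.343*r^3 - 0.5369*r^2 - 1.0878*r + 1.2321)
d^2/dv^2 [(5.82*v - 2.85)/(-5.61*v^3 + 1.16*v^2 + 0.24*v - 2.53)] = (-1099.005732*v^5 + 1303.591212*v^4 - 328.08144*v^3 + 991.246392*v^2 - 340.428006*v + 9.988872)/(176.558481*v^9 - 109.522908*v^8 - 0.0134640000000026*v^7 + 246.683287*v^6 - 98.784792*v^5 - 10.425696*v^4 + 111.939435*v^3 - 21.837948*v^2 - 4.608648*v + 16.194277)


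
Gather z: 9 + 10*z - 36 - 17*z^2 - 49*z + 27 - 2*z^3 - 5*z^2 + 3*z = -2*z^3 - 22*z^2 - 36*z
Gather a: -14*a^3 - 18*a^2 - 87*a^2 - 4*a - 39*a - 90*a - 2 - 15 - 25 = -14*a^3 - 105*a^2 - 133*a - 42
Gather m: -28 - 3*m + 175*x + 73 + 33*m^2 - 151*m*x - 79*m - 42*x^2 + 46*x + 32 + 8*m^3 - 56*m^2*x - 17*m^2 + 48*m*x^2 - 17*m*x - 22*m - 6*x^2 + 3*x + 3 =8*m^3 + m^2*(16 - 56*x) + m*(48*x^2 - 168*x - 104) - 48*x^2 + 224*x + 80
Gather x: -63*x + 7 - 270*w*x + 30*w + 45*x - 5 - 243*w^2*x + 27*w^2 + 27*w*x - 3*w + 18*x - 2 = 27*w^2 + 27*w + x*(-243*w^2 - 243*w)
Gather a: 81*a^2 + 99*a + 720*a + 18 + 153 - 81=81*a^2 + 819*a + 90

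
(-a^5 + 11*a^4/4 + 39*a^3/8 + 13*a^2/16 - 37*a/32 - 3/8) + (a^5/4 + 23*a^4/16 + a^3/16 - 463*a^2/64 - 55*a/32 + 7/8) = -3*a^5/4 + 67*a^4/16 + 79*a^3/16 - 411*a^2/64 - 23*a/8 + 1/2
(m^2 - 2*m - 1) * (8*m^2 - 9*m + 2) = 8*m^4 - 25*m^3 + 12*m^2 + 5*m - 2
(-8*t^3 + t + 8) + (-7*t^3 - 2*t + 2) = -15*t^3 - t + 10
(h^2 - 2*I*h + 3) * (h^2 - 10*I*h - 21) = h^4 - 12*I*h^3 - 38*h^2 + 12*I*h - 63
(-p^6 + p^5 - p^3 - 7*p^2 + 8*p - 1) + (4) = -p^6 + p^5 - p^3 - 7*p^2 + 8*p + 3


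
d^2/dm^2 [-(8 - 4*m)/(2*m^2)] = 4*(m - 6)/m^4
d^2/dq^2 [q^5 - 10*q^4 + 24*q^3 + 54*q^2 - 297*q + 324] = 20*q^3 - 120*q^2 + 144*q + 108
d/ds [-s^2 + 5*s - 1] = 5 - 2*s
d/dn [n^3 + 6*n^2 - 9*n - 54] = 3*n^2 + 12*n - 9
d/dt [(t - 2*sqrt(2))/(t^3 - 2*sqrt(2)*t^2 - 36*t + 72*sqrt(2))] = -2*t/(t^4 - 72*t^2 + 1296)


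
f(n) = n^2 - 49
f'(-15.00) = -30.00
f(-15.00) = 176.00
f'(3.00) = 6.00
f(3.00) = -40.00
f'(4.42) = 8.84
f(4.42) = -29.46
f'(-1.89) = -3.78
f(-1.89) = -45.43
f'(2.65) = 5.30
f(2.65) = -41.98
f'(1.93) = 3.86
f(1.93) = -45.28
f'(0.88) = 1.76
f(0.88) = -48.23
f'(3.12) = 6.24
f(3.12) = -39.27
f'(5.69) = 11.38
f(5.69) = -16.62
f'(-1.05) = -2.10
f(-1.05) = -47.90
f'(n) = 2*n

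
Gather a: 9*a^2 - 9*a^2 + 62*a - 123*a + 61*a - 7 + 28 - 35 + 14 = 0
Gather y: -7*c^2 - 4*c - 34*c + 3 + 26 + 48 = -7*c^2 - 38*c + 77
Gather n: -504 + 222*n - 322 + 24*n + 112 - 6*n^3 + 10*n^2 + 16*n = -6*n^3 + 10*n^2 + 262*n - 714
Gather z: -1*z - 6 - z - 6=-2*z - 12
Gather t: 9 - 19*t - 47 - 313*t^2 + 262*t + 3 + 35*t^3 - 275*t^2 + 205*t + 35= 35*t^3 - 588*t^2 + 448*t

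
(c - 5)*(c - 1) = c^2 - 6*c + 5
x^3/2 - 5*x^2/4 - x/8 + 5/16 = (x/2 + 1/4)*(x - 5/2)*(x - 1/2)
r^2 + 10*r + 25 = (r + 5)^2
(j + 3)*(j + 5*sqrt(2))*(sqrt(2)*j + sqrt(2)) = sqrt(2)*j^3 + 4*sqrt(2)*j^2 + 10*j^2 + 3*sqrt(2)*j + 40*j + 30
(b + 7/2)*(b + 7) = b^2 + 21*b/2 + 49/2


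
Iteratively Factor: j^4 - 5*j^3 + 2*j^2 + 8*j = (j - 4)*(j^3 - j^2 - 2*j) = (j - 4)*(j + 1)*(j^2 - 2*j) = j*(j - 4)*(j + 1)*(j - 2)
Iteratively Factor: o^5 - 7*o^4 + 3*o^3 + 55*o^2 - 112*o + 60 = (o - 2)*(o^4 - 5*o^3 - 7*o^2 + 41*o - 30) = (o - 2)*(o + 3)*(o^3 - 8*o^2 + 17*o - 10) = (o - 5)*(o - 2)*(o + 3)*(o^2 - 3*o + 2) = (o - 5)*(o - 2)^2*(o + 3)*(o - 1)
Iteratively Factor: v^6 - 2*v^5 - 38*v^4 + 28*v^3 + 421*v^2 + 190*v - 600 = (v + 4)*(v^5 - 6*v^4 - 14*v^3 + 84*v^2 + 85*v - 150) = (v - 5)*(v + 4)*(v^4 - v^3 - 19*v^2 - 11*v + 30) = (v - 5)^2*(v + 4)*(v^3 + 4*v^2 + v - 6) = (v - 5)^2*(v + 3)*(v + 4)*(v^2 + v - 2) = (v - 5)^2*(v - 1)*(v + 3)*(v + 4)*(v + 2)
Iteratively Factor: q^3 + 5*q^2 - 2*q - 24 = (q - 2)*(q^2 + 7*q + 12) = (q - 2)*(q + 3)*(q + 4)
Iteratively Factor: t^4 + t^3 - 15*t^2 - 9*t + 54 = (t - 2)*(t^3 + 3*t^2 - 9*t - 27) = (t - 2)*(t + 3)*(t^2 - 9) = (t - 2)*(t + 3)^2*(t - 3)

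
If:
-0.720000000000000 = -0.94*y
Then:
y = 0.77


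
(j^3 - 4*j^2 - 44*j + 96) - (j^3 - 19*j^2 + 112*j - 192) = 15*j^2 - 156*j + 288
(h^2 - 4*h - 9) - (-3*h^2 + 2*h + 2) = 4*h^2 - 6*h - 11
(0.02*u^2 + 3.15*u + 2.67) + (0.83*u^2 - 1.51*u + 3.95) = 0.85*u^2 + 1.64*u + 6.62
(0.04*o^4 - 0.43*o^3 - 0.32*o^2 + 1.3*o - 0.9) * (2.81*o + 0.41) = 0.1124*o^5 - 1.1919*o^4 - 1.0755*o^3 + 3.5218*o^2 - 1.996*o - 0.369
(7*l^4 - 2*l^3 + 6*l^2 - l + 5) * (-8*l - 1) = -56*l^5 + 9*l^4 - 46*l^3 + 2*l^2 - 39*l - 5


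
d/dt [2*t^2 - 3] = 4*t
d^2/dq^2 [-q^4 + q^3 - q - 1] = 6*q*(1 - 2*q)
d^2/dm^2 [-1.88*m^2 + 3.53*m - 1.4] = -3.76000000000000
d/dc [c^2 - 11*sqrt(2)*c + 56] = 2*c - 11*sqrt(2)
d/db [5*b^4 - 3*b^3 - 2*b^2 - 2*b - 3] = 20*b^3 - 9*b^2 - 4*b - 2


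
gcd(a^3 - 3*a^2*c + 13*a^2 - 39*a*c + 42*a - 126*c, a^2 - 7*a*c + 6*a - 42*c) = a + 6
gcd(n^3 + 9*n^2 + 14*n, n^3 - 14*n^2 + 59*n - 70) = 1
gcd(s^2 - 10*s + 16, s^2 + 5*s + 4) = 1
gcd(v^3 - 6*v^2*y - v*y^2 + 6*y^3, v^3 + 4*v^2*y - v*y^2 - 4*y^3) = -v^2 + y^2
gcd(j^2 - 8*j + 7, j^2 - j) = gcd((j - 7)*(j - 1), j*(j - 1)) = j - 1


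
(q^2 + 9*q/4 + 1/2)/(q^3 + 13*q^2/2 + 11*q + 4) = (4*q + 1)/(2*(2*q^2 + 9*q + 4))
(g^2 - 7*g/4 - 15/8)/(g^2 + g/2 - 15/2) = (g + 3/4)/(g + 3)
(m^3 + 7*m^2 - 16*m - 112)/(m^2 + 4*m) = m + 3 - 28/m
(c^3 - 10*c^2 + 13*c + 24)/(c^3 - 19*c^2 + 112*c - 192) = (c + 1)/(c - 8)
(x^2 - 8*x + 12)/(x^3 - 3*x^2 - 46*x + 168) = (x - 2)/(x^2 + 3*x - 28)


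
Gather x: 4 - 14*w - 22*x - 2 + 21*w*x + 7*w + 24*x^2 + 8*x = -7*w + 24*x^2 + x*(21*w - 14) + 2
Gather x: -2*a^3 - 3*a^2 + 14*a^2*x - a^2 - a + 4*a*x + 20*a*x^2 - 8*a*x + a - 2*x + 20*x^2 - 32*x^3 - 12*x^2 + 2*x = -2*a^3 - 4*a^2 - 32*x^3 + x^2*(20*a + 8) + x*(14*a^2 - 4*a)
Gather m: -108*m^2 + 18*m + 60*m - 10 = -108*m^2 + 78*m - 10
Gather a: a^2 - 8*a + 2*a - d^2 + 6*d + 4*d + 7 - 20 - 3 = a^2 - 6*a - d^2 + 10*d - 16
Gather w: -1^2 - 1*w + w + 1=0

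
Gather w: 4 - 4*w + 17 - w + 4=25 - 5*w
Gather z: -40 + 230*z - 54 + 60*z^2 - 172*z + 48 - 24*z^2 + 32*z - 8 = 36*z^2 + 90*z - 54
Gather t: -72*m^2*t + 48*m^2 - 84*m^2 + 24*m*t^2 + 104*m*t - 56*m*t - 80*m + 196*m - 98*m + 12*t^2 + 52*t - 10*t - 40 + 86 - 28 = -36*m^2 + 18*m + t^2*(24*m + 12) + t*(-72*m^2 + 48*m + 42) + 18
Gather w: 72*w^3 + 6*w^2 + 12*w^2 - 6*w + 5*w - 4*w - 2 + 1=72*w^3 + 18*w^2 - 5*w - 1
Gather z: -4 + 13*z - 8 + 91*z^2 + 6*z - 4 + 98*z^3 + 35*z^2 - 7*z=98*z^3 + 126*z^2 + 12*z - 16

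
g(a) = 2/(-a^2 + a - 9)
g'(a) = 2*(2*a - 1)/(-a^2 + a - 9)^2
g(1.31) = -0.21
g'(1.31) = 0.04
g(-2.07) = -0.13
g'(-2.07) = -0.04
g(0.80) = -0.23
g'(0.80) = 0.02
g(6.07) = -0.05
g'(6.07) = 0.01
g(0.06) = -0.22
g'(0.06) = -0.02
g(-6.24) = -0.04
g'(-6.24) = -0.01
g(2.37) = -0.16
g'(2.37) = 0.05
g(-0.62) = -0.20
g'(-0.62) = -0.04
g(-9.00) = -0.02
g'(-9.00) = 0.00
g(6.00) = -0.05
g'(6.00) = 0.01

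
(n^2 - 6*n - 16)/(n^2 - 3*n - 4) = (-n^2 + 6*n + 16)/(-n^2 + 3*n + 4)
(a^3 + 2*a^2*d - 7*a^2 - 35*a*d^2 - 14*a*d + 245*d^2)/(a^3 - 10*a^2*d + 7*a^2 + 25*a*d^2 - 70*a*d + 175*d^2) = (a^2 + 7*a*d - 7*a - 49*d)/(a^2 - 5*a*d + 7*a - 35*d)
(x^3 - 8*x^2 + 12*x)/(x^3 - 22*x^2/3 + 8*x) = 3*(x - 2)/(3*x - 4)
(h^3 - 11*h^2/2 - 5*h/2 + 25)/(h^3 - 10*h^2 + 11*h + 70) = (h - 5/2)/(h - 7)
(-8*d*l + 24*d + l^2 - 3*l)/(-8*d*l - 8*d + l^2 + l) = (l - 3)/(l + 1)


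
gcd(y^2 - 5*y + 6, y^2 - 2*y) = y - 2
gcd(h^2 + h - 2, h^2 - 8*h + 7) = h - 1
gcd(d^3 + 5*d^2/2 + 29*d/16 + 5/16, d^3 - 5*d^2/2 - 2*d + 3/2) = d + 1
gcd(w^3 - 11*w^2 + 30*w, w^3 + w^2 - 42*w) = w^2 - 6*w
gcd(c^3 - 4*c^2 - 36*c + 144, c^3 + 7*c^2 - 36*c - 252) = c^2 - 36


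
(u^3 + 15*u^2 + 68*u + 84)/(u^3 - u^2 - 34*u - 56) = (u^2 + 13*u + 42)/(u^2 - 3*u - 28)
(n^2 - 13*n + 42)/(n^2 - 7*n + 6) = (n - 7)/(n - 1)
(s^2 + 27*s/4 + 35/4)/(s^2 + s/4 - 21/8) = 2*(s + 5)/(2*s - 3)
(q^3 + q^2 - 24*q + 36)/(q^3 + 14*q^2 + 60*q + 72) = (q^2 - 5*q + 6)/(q^2 + 8*q + 12)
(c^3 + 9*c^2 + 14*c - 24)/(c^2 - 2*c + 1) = (c^2 + 10*c + 24)/(c - 1)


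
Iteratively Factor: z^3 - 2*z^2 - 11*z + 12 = (z - 1)*(z^2 - z - 12) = (z - 4)*(z - 1)*(z + 3)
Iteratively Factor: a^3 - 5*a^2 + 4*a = (a - 1)*(a^2 - 4*a) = a*(a - 1)*(a - 4)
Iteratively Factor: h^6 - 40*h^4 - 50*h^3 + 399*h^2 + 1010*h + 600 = (h + 4)*(h^5 - 4*h^4 - 24*h^3 + 46*h^2 + 215*h + 150) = (h - 5)*(h + 4)*(h^4 + h^3 - 19*h^2 - 49*h - 30) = (h - 5)*(h + 1)*(h + 4)*(h^3 - 19*h - 30) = (h - 5)*(h + 1)*(h + 2)*(h + 4)*(h^2 - 2*h - 15) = (h - 5)^2*(h + 1)*(h + 2)*(h + 4)*(h + 3)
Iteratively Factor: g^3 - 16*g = (g)*(g^2 - 16) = g*(g - 4)*(g + 4)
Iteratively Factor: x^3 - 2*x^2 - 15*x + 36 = (x + 4)*(x^2 - 6*x + 9) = (x - 3)*(x + 4)*(x - 3)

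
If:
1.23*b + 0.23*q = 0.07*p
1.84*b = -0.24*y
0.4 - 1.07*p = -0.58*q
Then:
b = -0.130434782608696*y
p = 0.45280863218026*y + 0.447688564476886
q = 0.835353855918756*y + 0.13625304136253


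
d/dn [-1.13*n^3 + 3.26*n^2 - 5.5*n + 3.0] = -3.39*n^2 + 6.52*n - 5.5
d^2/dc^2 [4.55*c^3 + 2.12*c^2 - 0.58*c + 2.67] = 27.3*c + 4.24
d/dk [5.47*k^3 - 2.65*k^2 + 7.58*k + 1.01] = 16.41*k^2 - 5.3*k + 7.58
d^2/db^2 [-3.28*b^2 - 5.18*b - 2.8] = -6.56000000000000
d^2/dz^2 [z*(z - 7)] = 2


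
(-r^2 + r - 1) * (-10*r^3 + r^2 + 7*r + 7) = 10*r^5 - 11*r^4 + 4*r^3 - r^2 - 7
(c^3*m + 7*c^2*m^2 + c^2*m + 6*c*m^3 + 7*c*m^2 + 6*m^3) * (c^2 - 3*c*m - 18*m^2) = c^5*m + 4*c^4*m^2 + c^4*m - 33*c^3*m^3 + 4*c^3*m^2 - 144*c^2*m^4 - 33*c^2*m^3 - 108*c*m^5 - 144*c*m^4 - 108*m^5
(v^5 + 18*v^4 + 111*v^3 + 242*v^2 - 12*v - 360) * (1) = v^5 + 18*v^4 + 111*v^3 + 242*v^2 - 12*v - 360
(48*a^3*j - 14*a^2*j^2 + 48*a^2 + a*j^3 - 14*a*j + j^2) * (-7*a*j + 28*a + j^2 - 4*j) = -336*a^4*j^2 + 1344*a^4*j + 146*a^3*j^3 - 584*a^3*j^2 - 336*a^3*j + 1344*a^3 - 21*a^2*j^4 + 84*a^2*j^3 + 146*a^2*j^2 - 584*a^2*j + a*j^5 - 4*a*j^4 - 21*a*j^3 + 84*a*j^2 + j^4 - 4*j^3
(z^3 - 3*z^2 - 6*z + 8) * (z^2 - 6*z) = z^5 - 9*z^4 + 12*z^3 + 44*z^2 - 48*z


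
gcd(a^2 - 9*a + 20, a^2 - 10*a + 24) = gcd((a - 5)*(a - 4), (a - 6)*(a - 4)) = a - 4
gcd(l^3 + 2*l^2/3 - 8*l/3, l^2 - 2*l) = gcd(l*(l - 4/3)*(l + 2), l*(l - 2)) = l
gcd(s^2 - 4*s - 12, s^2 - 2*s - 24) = s - 6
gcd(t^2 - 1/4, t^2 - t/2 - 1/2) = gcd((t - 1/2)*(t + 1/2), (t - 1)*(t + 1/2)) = t + 1/2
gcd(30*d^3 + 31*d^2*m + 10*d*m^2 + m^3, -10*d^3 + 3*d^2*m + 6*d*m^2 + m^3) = 10*d^2 + 7*d*m + m^2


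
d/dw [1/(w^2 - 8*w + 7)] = 2*(4 - w)/(w^2 - 8*w + 7)^2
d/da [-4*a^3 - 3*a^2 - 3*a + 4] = -12*a^2 - 6*a - 3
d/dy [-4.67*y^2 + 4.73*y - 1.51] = 4.73 - 9.34*y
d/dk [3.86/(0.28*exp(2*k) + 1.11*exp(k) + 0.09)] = (-2.1616*exp(k) - 4.2846)*exp(k)/(0.28*exp(2*k) + 1.11*exp(k) + 0.09)^2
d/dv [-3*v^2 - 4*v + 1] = -6*v - 4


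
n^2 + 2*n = n*(n + 2)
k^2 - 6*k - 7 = (k - 7)*(k + 1)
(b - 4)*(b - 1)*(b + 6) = b^3 + b^2 - 26*b + 24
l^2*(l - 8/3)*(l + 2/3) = l^4 - 2*l^3 - 16*l^2/9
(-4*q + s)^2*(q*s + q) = 16*q^3*s + 16*q^3 - 8*q^2*s^2 - 8*q^2*s + q*s^3 + q*s^2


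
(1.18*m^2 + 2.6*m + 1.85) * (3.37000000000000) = 3.9766*m^2 + 8.762*m + 6.2345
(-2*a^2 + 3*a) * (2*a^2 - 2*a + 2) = -4*a^4 + 10*a^3 - 10*a^2 + 6*a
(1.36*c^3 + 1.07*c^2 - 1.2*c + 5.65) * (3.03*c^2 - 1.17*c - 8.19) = 4.1208*c^5 + 1.6509*c^4 - 16.0263*c^3 + 9.7602*c^2 + 3.2175*c - 46.2735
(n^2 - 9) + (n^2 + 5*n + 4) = 2*n^2 + 5*n - 5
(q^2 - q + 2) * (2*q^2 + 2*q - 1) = 2*q^4 + q^2 + 5*q - 2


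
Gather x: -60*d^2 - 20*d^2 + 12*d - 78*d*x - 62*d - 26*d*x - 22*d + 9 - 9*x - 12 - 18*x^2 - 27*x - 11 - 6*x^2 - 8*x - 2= -80*d^2 - 72*d - 24*x^2 + x*(-104*d - 44) - 16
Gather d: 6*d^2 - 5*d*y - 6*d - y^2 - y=6*d^2 + d*(-5*y - 6) - y^2 - y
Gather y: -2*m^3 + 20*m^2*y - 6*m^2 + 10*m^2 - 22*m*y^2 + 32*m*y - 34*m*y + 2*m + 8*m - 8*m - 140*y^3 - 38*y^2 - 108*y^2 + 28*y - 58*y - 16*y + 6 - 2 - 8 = -2*m^3 + 4*m^2 + 2*m - 140*y^3 + y^2*(-22*m - 146) + y*(20*m^2 - 2*m - 46) - 4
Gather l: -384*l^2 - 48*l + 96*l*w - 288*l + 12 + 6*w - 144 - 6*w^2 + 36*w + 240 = -384*l^2 + l*(96*w - 336) - 6*w^2 + 42*w + 108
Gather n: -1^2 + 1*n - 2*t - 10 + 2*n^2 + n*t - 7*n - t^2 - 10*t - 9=2*n^2 + n*(t - 6) - t^2 - 12*t - 20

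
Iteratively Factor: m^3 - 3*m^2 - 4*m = (m + 1)*(m^2 - 4*m) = m*(m + 1)*(m - 4)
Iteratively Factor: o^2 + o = (o + 1)*(o)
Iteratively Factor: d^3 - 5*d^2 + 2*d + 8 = (d - 2)*(d^2 - 3*d - 4) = (d - 4)*(d - 2)*(d + 1)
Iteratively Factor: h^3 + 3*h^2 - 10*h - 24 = (h + 2)*(h^2 + h - 12) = (h - 3)*(h + 2)*(h + 4)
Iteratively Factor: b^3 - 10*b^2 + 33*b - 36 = (b - 4)*(b^2 - 6*b + 9) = (b - 4)*(b - 3)*(b - 3)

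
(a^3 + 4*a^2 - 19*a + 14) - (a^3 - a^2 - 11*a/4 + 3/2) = 5*a^2 - 65*a/4 + 25/2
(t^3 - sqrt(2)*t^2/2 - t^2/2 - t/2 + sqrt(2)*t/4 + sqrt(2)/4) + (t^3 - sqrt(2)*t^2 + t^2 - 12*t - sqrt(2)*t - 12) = 2*t^3 - 3*sqrt(2)*t^2/2 + t^2/2 - 25*t/2 - 3*sqrt(2)*t/4 - 12 + sqrt(2)/4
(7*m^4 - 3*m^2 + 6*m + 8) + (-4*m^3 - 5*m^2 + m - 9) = 7*m^4 - 4*m^3 - 8*m^2 + 7*m - 1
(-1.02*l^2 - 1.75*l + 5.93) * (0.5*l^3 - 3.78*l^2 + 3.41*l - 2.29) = -0.51*l^5 + 2.9806*l^4 + 6.1018*l^3 - 26.0471*l^2 + 24.2288*l - 13.5797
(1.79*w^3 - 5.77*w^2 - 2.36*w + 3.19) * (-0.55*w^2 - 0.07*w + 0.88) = -0.9845*w^5 + 3.0482*w^4 + 3.2771*w^3 - 6.6669*w^2 - 2.3001*w + 2.8072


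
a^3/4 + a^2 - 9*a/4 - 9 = (a/4 + 1)*(a - 3)*(a + 3)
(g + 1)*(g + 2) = g^2 + 3*g + 2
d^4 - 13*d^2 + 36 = (d - 3)*(d - 2)*(d + 2)*(d + 3)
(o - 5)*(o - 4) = o^2 - 9*o + 20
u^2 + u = u*(u + 1)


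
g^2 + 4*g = g*(g + 4)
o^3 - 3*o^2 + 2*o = o*(o - 2)*(o - 1)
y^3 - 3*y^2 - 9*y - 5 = (y - 5)*(y + 1)^2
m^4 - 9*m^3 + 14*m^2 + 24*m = m*(m - 6)*(m - 4)*(m + 1)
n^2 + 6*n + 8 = (n + 2)*(n + 4)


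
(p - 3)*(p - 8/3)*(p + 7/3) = p^3 - 10*p^2/3 - 47*p/9 + 56/3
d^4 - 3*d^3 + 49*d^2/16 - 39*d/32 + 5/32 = (d - 5/4)*(d - 1)*(d - 1/2)*(d - 1/4)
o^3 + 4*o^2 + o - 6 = (o - 1)*(o + 2)*(o + 3)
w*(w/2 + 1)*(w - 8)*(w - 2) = w^4/2 - 4*w^3 - 2*w^2 + 16*w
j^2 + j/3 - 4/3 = (j - 1)*(j + 4/3)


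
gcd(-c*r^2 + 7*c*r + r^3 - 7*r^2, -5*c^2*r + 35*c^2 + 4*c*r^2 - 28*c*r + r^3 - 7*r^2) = -c*r + 7*c + r^2 - 7*r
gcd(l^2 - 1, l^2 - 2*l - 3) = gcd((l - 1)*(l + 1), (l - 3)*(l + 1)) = l + 1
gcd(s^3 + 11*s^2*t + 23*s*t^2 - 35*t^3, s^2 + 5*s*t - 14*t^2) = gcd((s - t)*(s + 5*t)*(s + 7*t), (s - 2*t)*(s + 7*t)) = s + 7*t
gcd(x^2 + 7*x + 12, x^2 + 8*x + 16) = x + 4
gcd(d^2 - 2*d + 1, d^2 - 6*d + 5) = d - 1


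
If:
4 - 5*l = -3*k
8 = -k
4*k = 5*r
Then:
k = -8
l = -4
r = -32/5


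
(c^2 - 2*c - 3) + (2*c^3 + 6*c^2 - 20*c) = 2*c^3 + 7*c^2 - 22*c - 3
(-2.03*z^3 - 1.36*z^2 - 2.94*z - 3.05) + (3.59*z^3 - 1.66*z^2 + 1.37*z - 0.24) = 1.56*z^3 - 3.02*z^2 - 1.57*z - 3.29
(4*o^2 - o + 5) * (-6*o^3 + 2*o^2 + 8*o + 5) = -24*o^5 + 14*o^4 + 22*o^2 + 35*o + 25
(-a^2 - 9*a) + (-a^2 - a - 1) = -2*a^2 - 10*a - 1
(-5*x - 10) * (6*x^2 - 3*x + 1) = -30*x^3 - 45*x^2 + 25*x - 10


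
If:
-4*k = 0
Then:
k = 0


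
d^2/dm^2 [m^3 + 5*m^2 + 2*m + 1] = 6*m + 10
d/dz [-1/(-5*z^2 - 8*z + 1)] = 2*(-5*z - 4)/(5*z^2 + 8*z - 1)^2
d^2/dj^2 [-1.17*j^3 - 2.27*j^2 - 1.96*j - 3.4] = -7.02*j - 4.54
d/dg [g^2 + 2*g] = 2*g + 2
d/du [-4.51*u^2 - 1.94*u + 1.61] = -9.02*u - 1.94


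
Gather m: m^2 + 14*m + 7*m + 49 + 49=m^2 + 21*m + 98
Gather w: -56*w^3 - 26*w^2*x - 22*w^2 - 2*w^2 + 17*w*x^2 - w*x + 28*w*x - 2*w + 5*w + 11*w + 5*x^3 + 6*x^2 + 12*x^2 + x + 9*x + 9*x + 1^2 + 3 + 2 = -56*w^3 + w^2*(-26*x - 24) + w*(17*x^2 + 27*x + 14) + 5*x^3 + 18*x^2 + 19*x + 6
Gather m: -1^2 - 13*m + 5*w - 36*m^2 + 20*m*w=-36*m^2 + m*(20*w - 13) + 5*w - 1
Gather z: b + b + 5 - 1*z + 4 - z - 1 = 2*b - 2*z + 8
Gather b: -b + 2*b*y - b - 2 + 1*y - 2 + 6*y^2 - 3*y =b*(2*y - 2) + 6*y^2 - 2*y - 4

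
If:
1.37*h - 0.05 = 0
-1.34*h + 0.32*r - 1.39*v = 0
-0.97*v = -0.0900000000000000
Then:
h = 0.04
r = 0.56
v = 0.09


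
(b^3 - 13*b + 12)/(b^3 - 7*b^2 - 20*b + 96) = (b - 1)/(b - 8)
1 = 1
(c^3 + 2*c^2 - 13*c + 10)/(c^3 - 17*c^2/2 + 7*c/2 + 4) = 2*(c^2 + 3*c - 10)/(2*c^2 - 15*c - 8)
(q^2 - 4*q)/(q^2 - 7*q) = (q - 4)/(q - 7)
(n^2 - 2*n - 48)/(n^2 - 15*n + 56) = (n + 6)/(n - 7)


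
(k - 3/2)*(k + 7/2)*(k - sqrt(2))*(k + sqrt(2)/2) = k^4 - sqrt(2)*k^3/2 + 2*k^3 - 25*k^2/4 - sqrt(2)*k^2 - 2*k + 21*sqrt(2)*k/8 + 21/4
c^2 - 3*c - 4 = (c - 4)*(c + 1)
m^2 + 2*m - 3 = (m - 1)*(m + 3)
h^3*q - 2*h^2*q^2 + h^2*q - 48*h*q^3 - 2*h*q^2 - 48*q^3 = (h - 8*q)*(h + 6*q)*(h*q + q)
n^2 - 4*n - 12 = (n - 6)*(n + 2)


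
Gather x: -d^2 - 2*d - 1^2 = -d^2 - 2*d - 1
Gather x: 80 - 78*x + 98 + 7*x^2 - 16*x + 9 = 7*x^2 - 94*x + 187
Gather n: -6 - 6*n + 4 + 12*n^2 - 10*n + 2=12*n^2 - 16*n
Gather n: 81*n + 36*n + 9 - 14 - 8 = 117*n - 13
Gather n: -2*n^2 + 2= 2 - 2*n^2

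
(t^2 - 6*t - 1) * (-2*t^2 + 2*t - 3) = -2*t^4 + 14*t^3 - 13*t^2 + 16*t + 3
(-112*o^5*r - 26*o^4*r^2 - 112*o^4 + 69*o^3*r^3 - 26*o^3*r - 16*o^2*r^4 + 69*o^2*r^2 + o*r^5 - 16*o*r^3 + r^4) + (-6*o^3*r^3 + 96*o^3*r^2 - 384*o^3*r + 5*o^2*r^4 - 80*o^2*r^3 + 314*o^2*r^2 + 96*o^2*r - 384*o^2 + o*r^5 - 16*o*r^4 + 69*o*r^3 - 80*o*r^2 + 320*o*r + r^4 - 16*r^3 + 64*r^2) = -112*o^5*r - 26*o^4*r^2 - 112*o^4 + 63*o^3*r^3 + 96*o^3*r^2 - 410*o^3*r - 11*o^2*r^4 - 80*o^2*r^3 + 383*o^2*r^2 + 96*o^2*r - 384*o^2 + 2*o*r^5 - 16*o*r^4 + 53*o*r^3 - 80*o*r^2 + 320*o*r + 2*r^4 - 16*r^3 + 64*r^2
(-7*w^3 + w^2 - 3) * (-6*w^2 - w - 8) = 42*w^5 + w^4 + 55*w^3 + 10*w^2 + 3*w + 24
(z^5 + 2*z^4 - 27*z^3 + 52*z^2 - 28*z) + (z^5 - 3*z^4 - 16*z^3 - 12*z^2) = 2*z^5 - z^4 - 43*z^3 + 40*z^2 - 28*z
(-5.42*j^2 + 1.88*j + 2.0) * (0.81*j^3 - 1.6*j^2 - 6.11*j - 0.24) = -4.3902*j^5 + 10.1948*j^4 + 31.7282*j^3 - 13.386*j^2 - 12.6712*j - 0.48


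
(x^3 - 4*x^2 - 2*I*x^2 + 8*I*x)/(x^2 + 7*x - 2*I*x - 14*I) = x*(x - 4)/(x + 7)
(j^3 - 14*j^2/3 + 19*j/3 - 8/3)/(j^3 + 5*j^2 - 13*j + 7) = (j - 8/3)/(j + 7)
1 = 1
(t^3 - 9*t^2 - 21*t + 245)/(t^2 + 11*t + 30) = (t^2 - 14*t + 49)/(t + 6)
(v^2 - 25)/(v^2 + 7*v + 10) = (v - 5)/(v + 2)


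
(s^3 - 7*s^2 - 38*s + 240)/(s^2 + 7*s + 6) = (s^2 - 13*s + 40)/(s + 1)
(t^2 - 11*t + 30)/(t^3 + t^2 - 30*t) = (t - 6)/(t*(t + 6))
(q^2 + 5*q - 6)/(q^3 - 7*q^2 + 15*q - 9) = (q + 6)/(q^2 - 6*q + 9)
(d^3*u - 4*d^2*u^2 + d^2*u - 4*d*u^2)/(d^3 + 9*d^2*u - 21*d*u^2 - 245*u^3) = d*u*(d^2 - 4*d*u + d - 4*u)/(d^3 + 9*d^2*u - 21*d*u^2 - 245*u^3)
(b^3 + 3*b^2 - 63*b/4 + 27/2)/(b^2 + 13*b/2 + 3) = (4*b^2 - 12*b + 9)/(2*(2*b + 1))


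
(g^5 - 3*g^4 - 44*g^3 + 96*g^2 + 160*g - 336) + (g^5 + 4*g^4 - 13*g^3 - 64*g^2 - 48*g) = 2*g^5 + g^4 - 57*g^3 + 32*g^2 + 112*g - 336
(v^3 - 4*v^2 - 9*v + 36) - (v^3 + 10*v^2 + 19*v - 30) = -14*v^2 - 28*v + 66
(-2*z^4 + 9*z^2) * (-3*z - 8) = 6*z^5 + 16*z^4 - 27*z^3 - 72*z^2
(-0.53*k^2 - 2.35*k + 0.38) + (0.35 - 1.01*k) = -0.53*k^2 - 3.36*k + 0.73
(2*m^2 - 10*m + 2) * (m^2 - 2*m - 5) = 2*m^4 - 14*m^3 + 12*m^2 + 46*m - 10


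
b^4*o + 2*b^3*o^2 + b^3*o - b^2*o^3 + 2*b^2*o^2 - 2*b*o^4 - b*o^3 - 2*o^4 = (b - o)*(b + o)*(b + 2*o)*(b*o + o)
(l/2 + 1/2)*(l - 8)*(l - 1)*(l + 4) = l^4/2 - 2*l^3 - 33*l^2/2 + 2*l + 16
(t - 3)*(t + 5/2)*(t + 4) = t^3 + 7*t^2/2 - 19*t/2 - 30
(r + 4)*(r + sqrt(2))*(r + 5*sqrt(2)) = r^3 + 4*r^2 + 6*sqrt(2)*r^2 + 10*r + 24*sqrt(2)*r + 40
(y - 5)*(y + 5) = y^2 - 25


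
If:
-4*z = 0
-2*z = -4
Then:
No Solution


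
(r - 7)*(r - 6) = r^2 - 13*r + 42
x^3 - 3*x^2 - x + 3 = (x - 3)*(x - 1)*(x + 1)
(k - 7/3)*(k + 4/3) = k^2 - k - 28/9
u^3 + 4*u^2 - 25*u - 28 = (u - 4)*(u + 1)*(u + 7)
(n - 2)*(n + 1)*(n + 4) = n^3 + 3*n^2 - 6*n - 8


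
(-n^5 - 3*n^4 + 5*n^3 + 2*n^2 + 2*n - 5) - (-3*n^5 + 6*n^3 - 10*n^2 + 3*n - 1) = 2*n^5 - 3*n^4 - n^3 + 12*n^2 - n - 4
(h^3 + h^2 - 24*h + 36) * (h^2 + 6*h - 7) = h^5 + 7*h^4 - 25*h^3 - 115*h^2 + 384*h - 252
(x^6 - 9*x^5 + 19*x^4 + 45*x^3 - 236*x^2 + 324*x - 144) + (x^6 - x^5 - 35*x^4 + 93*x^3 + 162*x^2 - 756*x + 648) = 2*x^6 - 10*x^5 - 16*x^4 + 138*x^3 - 74*x^2 - 432*x + 504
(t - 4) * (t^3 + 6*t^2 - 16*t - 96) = t^4 + 2*t^3 - 40*t^2 - 32*t + 384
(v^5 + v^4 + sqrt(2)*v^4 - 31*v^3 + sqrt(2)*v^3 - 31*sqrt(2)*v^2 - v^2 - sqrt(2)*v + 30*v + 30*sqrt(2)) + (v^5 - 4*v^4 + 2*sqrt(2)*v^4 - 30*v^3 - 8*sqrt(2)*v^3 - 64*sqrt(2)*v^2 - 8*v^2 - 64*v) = 2*v^5 - 3*v^4 + 3*sqrt(2)*v^4 - 61*v^3 - 7*sqrt(2)*v^3 - 95*sqrt(2)*v^2 - 9*v^2 - 34*v - sqrt(2)*v + 30*sqrt(2)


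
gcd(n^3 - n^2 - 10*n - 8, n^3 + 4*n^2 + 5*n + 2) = n^2 + 3*n + 2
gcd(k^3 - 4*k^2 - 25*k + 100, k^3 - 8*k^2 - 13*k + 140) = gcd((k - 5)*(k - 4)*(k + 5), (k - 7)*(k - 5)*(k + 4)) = k - 5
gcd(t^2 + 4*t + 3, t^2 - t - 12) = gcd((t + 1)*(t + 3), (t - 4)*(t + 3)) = t + 3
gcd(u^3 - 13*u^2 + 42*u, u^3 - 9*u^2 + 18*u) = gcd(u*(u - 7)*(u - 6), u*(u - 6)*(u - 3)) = u^2 - 6*u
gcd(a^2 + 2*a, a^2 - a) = a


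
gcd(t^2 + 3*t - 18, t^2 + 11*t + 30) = t + 6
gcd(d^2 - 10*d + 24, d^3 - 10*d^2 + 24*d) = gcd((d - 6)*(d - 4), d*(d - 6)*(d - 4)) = d^2 - 10*d + 24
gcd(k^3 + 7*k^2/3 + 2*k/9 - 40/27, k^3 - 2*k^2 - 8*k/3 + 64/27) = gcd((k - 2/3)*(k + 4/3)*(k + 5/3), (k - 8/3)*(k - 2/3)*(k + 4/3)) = k^2 + 2*k/3 - 8/9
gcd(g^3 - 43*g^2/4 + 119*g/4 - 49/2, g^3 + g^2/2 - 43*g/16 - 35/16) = g - 7/4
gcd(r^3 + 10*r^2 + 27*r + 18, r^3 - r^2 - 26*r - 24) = r + 1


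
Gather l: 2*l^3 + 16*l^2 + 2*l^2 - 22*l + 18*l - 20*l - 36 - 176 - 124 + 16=2*l^3 + 18*l^2 - 24*l - 320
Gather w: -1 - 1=-2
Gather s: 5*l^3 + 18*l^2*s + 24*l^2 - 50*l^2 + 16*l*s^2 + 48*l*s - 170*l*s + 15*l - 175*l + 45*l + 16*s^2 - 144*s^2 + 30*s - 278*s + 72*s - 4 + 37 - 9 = 5*l^3 - 26*l^2 - 115*l + s^2*(16*l - 128) + s*(18*l^2 - 122*l - 176) + 24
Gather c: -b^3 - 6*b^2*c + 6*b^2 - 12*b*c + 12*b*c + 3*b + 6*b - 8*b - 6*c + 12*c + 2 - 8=-b^3 + 6*b^2 + b + c*(6 - 6*b^2) - 6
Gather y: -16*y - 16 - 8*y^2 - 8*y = -8*y^2 - 24*y - 16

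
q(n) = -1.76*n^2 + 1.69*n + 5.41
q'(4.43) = -13.90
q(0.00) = 5.41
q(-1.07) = 1.59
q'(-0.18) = 2.32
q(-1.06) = 1.64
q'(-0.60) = 3.80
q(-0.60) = 3.76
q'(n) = 1.69 - 3.52*n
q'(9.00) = -29.99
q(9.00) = -121.94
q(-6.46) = -78.96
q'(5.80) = -18.73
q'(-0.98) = 5.14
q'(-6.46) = 24.43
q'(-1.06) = 5.42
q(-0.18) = 5.05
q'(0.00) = 1.69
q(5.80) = -43.99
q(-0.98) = 2.06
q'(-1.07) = 5.46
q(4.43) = -21.64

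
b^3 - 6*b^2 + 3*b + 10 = (b - 5)*(b - 2)*(b + 1)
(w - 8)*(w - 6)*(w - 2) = w^3 - 16*w^2 + 76*w - 96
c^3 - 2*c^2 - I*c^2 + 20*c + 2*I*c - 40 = (c - 2)*(c - 5*I)*(c + 4*I)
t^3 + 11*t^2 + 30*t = t*(t + 5)*(t + 6)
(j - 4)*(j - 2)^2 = j^3 - 8*j^2 + 20*j - 16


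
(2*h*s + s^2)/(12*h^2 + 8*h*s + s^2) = s/(6*h + s)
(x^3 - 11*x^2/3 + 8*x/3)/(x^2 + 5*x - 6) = x*(3*x - 8)/(3*(x + 6))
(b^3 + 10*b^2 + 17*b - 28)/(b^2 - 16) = (b^2 + 6*b - 7)/(b - 4)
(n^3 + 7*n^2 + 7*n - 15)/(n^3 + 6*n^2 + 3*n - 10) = (n + 3)/(n + 2)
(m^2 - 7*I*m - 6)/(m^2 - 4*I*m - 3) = (m - 6*I)/(m - 3*I)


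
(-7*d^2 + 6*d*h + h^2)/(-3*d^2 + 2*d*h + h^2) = (7*d + h)/(3*d + h)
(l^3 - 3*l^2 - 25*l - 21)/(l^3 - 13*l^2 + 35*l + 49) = (l + 3)/(l - 7)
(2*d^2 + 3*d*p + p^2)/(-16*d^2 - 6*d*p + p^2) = (d + p)/(-8*d + p)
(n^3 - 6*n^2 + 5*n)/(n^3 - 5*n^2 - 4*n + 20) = n*(n - 1)/(n^2 - 4)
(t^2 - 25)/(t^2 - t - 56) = (25 - t^2)/(-t^2 + t + 56)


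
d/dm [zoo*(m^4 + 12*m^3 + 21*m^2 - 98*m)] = zoo*(m^3 + m^2 + m + 1)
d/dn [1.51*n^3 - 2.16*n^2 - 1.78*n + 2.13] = 4.53*n^2 - 4.32*n - 1.78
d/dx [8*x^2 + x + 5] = 16*x + 1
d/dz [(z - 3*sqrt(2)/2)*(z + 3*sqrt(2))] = 2*z + 3*sqrt(2)/2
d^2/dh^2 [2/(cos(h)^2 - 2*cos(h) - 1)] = (8*sin(h)^4 - 20*sin(h)^2 + 11*cos(h) - 3*cos(3*h) - 8)/(sin(h)^2 + 2*cos(h))^3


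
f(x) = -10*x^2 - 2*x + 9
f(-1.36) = -6.78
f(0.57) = 4.61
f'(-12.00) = 238.00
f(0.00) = 9.00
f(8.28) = -693.14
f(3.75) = -139.12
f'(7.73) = -156.60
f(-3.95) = -139.12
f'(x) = -20*x - 2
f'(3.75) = -77.00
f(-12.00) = -1407.00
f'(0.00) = -2.00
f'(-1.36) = 25.20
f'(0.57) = -13.40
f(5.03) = -254.07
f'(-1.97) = 37.40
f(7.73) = -603.99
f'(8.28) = -167.60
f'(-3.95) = 77.00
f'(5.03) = -102.60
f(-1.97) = -25.87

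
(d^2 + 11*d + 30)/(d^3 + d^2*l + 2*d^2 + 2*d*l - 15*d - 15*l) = (d + 6)/(d^2 + d*l - 3*d - 3*l)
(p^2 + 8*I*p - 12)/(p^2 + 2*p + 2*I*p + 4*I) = (p + 6*I)/(p + 2)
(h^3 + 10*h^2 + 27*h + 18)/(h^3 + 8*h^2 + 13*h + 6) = (h + 3)/(h + 1)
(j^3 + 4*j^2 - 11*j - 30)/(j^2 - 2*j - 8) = (j^2 + 2*j - 15)/(j - 4)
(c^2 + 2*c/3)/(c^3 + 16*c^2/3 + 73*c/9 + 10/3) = 3*c/(3*c^2 + 14*c + 15)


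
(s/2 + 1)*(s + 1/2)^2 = s^3/2 + 3*s^2/2 + 9*s/8 + 1/4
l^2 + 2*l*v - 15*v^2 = (l - 3*v)*(l + 5*v)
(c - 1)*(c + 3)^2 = c^3 + 5*c^2 + 3*c - 9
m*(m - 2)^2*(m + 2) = m^4 - 2*m^3 - 4*m^2 + 8*m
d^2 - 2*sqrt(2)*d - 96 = (d - 8*sqrt(2))*(d + 6*sqrt(2))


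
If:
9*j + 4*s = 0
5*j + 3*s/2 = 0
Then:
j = 0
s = 0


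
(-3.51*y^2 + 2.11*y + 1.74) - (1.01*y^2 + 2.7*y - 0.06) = -4.52*y^2 - 0.59*y + 1.8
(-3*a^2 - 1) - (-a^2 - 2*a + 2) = -2*a^2 + 2*a - 3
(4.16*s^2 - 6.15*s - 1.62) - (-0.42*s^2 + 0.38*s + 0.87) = 4.58*s^2 - 6.53*s - 2.49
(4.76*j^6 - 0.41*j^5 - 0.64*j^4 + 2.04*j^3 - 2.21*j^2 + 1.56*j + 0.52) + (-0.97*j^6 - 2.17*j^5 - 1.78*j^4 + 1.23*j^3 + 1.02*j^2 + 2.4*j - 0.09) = 3.79*j^6 - 2.58*j^5 - 2.42*j^4 + 3.27*j^3 - 1.19*j^2 + 3.96*j + 0.43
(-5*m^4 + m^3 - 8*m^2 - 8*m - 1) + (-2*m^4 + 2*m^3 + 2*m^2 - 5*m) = -7*m^4 + 3*m^3 - 6*m^2 - 13*m - 1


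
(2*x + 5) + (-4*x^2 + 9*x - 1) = -4*x^2 + 11*x + 4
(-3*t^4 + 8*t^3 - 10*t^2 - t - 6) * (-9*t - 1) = 27*t^5 - 69*t^4 + 82*t^3 + 19*t^2 + 55*t + 6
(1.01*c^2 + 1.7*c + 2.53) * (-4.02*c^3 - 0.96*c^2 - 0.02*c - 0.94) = -4.0602*c^5 - 7.8036*c^4 - 11.8228*c^3 - 3.4122*c^2 - 1.6486*c - 2.3782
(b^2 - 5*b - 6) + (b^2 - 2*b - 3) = 2*b^2 - 7*b - 9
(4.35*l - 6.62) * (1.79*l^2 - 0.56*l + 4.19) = 7.7865*l^3 - 14.2858*l^2 + 21.9337*l - 27.7378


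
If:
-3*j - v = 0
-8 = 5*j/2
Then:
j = -16/5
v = 48/5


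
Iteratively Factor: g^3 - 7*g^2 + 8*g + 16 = (g - 4)*(g^2 - 3*g - 4) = (g - 4)*(g + 1)*(g - 4)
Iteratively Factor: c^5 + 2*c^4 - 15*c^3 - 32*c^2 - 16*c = (c + 4)*(c^4 - 2*c^3 - 7*c^2 - 4*c) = c*(c + 4)*(c^3 - 2*c^2 - 7*c - 4) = c*(c - 4)*(c + 4)*(c^2 + 2*c + 1) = c*(c - 4)*(c + 1)*(c + 4)*(c + 1)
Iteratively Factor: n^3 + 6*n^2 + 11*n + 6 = (n + 1)*(n^2 + 5*n + 6) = (n + 1)*(n + 3)*(n + 2)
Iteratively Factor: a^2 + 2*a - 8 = (a - 2)*(a + 4)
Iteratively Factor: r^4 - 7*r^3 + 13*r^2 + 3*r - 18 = (r - 2)*(r^3 - 5*r^2 + 3*r + 9) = (r - 3)*(r - 2)*(r^2 - 2*r - 3) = (r - 3)*(r - 2)*(r + 1)*(r - 3)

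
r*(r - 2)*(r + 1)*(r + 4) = r^4 + 3*r^3 - 6*r^2 - 8*r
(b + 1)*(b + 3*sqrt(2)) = b^2 + b + 3*sqrt(2)*b + 3*sqrt(2)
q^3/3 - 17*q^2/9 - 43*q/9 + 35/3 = (q/3 + 1)*(q - 7)*(q - 5/3)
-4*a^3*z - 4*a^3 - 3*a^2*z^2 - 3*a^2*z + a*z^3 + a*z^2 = (-4*a + z)*(a + z)*(a*z + a)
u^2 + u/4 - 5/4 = (u - 1)*(u + 5/4)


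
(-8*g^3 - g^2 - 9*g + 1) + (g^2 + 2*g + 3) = -8*g^3 - 7*g + 4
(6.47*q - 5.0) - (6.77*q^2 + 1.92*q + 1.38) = -6.77*q^2 + 4.55*q - 6.38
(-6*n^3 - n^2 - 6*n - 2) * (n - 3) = -6*n^4 + 17*n^3 - 3*n^2 + 16*n + 6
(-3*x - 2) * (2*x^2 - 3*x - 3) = -6*x^3 + 5*x^2 + 15*x + 6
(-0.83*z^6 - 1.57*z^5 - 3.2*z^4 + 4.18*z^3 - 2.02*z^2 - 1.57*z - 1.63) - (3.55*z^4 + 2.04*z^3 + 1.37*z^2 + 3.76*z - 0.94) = -0.83*z^6 - 1.57*z^5 - 6.75*z^4 + 2.14*z^3 - 3.39*z^2 - 5.33*z - 0.69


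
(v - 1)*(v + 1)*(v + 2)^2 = v^4 + 4*v^3 + 3*v^2 - 4*v - 4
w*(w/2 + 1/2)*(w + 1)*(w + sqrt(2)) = w^4/2 + sqrt(2)*w^3/2 + w^3 + w^2/2 + sqrt(2)*w^2 + sqrt(2)*w/2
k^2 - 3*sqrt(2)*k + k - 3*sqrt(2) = (k + 1)*(k - 3*sqrt(2))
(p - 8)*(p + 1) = p^2 - 7*p - 8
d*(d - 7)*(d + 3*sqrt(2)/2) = d^3 - 7*d^2 + 3*sqrt(2)*d^2/2 - 21*sqrt(2)*d/2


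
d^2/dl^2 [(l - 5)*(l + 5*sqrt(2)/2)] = 2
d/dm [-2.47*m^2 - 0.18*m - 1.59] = -4.94*m - 0.18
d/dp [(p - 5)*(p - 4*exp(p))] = p - (p - 5)*(4*exp(p) - 1) - 4*exp(p)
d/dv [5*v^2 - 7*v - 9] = 10*v - 7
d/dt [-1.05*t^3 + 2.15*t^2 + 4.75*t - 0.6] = -3.15*t^2 + 4.3*t + 4.75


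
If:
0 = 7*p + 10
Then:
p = -10/7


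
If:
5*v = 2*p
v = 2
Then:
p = 5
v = 2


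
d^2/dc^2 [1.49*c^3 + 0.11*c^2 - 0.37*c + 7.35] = 8.94*c + 0.22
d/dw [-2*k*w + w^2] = -2*k + 2*w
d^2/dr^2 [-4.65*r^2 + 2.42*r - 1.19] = -9.30000000000000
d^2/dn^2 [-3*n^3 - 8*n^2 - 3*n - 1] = -18*n - 16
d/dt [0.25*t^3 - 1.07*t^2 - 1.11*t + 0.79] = 0.75*t^2 - 2.14*t - 1.11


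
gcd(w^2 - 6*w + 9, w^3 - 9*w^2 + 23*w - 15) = w - 3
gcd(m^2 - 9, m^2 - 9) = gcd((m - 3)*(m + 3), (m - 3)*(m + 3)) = m^2 - 9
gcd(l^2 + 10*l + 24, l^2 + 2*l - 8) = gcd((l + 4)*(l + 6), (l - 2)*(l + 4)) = l + 4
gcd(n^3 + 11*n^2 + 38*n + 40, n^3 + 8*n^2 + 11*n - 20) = n^2 + 9*n + 20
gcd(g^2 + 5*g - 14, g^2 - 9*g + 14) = g - 2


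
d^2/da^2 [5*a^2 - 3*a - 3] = 10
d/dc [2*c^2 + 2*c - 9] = 4*c + 2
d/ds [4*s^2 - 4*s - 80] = 8*s - 4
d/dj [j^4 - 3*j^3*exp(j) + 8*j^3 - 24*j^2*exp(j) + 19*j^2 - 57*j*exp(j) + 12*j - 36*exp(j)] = -3*j^3*exp(j) + 4*j^3 - 33*j^2*exp(j) + 24*j^2 - 105*j*exp(j) + 38*j - 93*exp(j) + 12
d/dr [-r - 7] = -1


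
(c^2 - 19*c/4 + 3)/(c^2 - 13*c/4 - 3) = (4*c - 3)/(4*c + 3)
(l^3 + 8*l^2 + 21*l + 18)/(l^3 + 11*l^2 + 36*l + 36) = (l + 3)/(l + 6)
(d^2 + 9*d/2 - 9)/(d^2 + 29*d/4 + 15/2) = 2*(2*d - 3)/(4*d + 5)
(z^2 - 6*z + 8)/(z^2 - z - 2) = (z - 4)/(z + 1)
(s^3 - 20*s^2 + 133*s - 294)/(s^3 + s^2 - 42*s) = (s^2 - 14*s + 49)/(s*(s + 7))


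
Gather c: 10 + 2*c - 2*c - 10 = 0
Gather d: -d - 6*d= -7*d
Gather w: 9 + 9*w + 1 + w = 10*w + 10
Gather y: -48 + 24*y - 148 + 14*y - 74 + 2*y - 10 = 40*y - 280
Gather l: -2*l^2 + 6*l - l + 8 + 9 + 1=-2*l^2 + 5*l + 18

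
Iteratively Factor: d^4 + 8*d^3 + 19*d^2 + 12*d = (d + 1)*(d^3 + 7*d^2 + 12*d) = (d + 1)*(d + 4)*(d^2 + 3*d) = (d + 1)*(d + 3)*(d + 4)*(d)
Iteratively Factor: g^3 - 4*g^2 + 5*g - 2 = (g - 1)*(g^2 - 3*g + 2) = (g - 2)*(g - 1)*(g - 1)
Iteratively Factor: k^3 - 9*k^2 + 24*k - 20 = (k - 2)*(k^2 - 7*k + 10) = (k - 2)^2*(k - 5)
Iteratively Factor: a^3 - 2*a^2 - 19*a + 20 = (a + 4)*(a^2 - 6*a + 5) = (a - 5)*(a + 4)*(a - 1)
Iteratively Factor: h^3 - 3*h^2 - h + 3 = (h + 1)*(h^2 - 4*h + 3) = (h - 3)*(h + 1)*(h - 1)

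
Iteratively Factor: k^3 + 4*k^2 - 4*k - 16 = (k + 4)*(k^2 - 4) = (k - 2)*(k + 4)*(k + 2)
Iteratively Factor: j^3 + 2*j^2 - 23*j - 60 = (j + 4)*(j^2 - 2*j - 15) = (j + 3)*(j + 4)*(j - 5)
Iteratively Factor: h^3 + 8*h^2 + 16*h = (h)*(h^2 + 8*h + 16) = h*(h + 4)*(h + 4)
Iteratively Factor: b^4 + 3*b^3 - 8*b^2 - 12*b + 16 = (b + 2)*(b^3 + b^2 - 10*b + 8) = (b - 2)*(b + 2)*(b^2 + 3*b - 4) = (b - 2)*(b + 2)*(b + 4)*(b - 1)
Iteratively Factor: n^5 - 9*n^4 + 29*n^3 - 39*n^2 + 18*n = (n - 3)*(n^4 - 6*n^3 + 11*n^2 - 6*n) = (n - 3)*(n - 1)*(n^3 - 5*n^2 + 6*n) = (n - 3)*(n - 2)*(n - 1)*(n^2 - 3*n) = (n - 3)^2*(n - 2)*(n - 1)*(n)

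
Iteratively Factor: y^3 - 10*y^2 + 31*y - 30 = (y - 2)*(y^2 - 8*y + 15) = (y - 5)*(y - 2)*(y - 3)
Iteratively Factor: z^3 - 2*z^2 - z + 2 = (z - 1)*(z^2 - z - 2) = (z - 1)*(z + 1)*(z - 2)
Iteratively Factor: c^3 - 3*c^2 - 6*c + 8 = (c + 2)*(c^2 - 5*c + 4) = (c - 1)*(c + 2)*(c - 4)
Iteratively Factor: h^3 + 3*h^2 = (h + 3)*(h^2) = h*(h + 3)*(h)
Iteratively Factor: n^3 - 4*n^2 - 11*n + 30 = (n - 5)*(n^2 + n - 6) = (n - 5)*(n - 2)*(n + 3)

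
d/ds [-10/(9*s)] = 10/(9*s^2)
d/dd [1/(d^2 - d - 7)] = (1 - 2*d)/(-d^2 + d + 7)^2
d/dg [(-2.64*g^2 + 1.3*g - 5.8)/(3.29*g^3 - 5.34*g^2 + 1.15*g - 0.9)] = (8.6856*g^4 - 8.554*g^3 + 61.152*g^2 - 57.192*g + 5.5)/(10.8241*g^6 - 35.1372*g^5 + 36.0826*g^4 - 18.204*g^3 + 10.9345*g^2 - 2.07*g + 0.81)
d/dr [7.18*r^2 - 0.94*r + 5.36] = 14.36*r - 0.94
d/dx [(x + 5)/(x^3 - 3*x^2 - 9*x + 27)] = 2*(-x^2 - 9*x - 12)/(x^5 - 3*x^4 - 18*x^3 + 54*x^2 + 81*x - 243)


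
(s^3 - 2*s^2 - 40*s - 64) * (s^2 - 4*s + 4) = s^5 - 6*s^4 - 28*s^3 + 88*s^2 + 96*s - 256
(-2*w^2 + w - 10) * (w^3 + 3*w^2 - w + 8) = -2*w^5 - 5*w^4 - 5*w^3 - 47*w^2 + 18*w - 80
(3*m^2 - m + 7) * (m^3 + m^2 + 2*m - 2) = 3*m^5 + 2*m^4 + 12*m^3 - m^2 + 16*m - 14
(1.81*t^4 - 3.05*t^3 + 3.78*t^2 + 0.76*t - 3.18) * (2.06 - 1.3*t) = -2.353*t^5 + 7.6936*t^4 - 11.197*t^3 + 6.7988*t^2 + 5.6996*t - 6.5508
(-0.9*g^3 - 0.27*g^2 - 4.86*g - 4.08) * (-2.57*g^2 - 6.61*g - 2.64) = 2.313*g^5 + 6.6429*g^4 + 16.6509*g^3 + 43.323*g^2 + 39.7992*g + 10.7712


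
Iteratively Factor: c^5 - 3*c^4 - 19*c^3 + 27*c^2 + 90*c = (c - 5)*(c^4 + 2*c^3 - 9*c^2 - 18*c) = (c - 5)*(c + 3)*(c^3 - c^2 - 6*c) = (c - 5)*(c + 2)*(c + 3)*(c^2 - 3*c) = c*(c - 5)*(c + 2)*(c + 3)*(c - 3)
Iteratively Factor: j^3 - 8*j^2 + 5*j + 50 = (j + 2)*(j^2 - 10*j + 25) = (j - 5)*(j + 2)*(j - 5)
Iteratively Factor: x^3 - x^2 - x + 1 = (x - 1)*(x^2 - 1) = (x - 1)^2*(x + 1)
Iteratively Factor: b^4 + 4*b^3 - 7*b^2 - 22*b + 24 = (b - 1)*(b^3 + 5*b^2 - 2*b - 24) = (b - 1)*(b + 4)*(b^2 + b - 6) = (b - 2)*(b - 1)*(b + 4)*(b + 3)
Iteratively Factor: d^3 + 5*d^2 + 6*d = (d + 2)*(d^2 + 3*d) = d*(d + 2)*(d + 3)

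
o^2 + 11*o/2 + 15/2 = (o + 5/2)*(o + 3)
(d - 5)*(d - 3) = d^2 - 8*d + 15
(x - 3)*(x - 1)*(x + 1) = x^3 - 3*x^2 - x + 3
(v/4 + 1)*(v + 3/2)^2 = v^3/4 + 7*v^2/4 + 57*v/16 + 9/4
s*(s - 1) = s^2 - s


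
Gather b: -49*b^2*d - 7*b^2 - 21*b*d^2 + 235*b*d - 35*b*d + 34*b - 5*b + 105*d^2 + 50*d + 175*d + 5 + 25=b^2*(-49*d - 7) + b*(-21*d^2 + 200*d + 29) + 105*d^2 + 225*d + 30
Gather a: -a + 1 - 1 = -a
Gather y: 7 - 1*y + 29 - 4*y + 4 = 40 - 5*y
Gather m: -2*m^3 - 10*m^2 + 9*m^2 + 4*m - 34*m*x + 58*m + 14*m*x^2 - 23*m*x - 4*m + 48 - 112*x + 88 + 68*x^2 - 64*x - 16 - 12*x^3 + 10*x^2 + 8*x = -2*m^3 - m^2 + m*(14*x^2 - 57*x + 58) - 12*x^3 + 78*x^2 - 168*x + 120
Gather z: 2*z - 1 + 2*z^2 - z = 2*z^2 + z - 1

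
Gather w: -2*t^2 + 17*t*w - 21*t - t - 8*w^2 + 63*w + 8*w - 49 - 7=-2*t^2 - 22*t - 8*w^2 + w*(17*t + 71) - 56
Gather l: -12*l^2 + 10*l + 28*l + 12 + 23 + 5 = -12*l^2 + 38*l + 40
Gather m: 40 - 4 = 36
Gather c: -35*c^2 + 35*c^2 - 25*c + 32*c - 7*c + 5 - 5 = 0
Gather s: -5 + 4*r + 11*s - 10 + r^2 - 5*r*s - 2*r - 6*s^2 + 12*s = r^2 + 2*r - 6*s^2 + s*(23 - 5*r) - 15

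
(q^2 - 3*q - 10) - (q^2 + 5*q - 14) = 4 - 8*q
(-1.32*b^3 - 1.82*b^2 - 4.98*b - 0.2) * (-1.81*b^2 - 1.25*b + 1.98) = 2.3892*b^5 + 4.9442*b^4 + 8.6752*b^3 + 2.9834*b^2 - 9.6104*b - 0.396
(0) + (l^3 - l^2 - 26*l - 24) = l^3 - l^2 - 26*l - 24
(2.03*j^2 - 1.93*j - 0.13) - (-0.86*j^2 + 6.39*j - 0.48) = 2.89*j^2 - 8.32*j + 0.35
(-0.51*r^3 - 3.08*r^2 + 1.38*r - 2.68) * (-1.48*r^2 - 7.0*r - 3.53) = 0.7548*r^5 + 8.1284*r^4 + 21.3179*r^3 + 5.1788*r^2 + 13.8886*r + 9.4604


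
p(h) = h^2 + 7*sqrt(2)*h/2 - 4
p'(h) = 2*h + 7*sqrt(2)/2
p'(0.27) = 5.49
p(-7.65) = 16.66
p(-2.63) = -10.10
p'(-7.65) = -10.35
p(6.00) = 61.70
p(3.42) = 24.62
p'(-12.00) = -19.05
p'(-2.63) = -0.31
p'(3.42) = 11.79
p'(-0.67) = 3.61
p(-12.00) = 80.60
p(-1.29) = -8.72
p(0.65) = -0.36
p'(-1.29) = 2.37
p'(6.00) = 16.95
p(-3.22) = -9.57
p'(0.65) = 6.25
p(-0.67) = -6.87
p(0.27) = -2.59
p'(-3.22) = -1.49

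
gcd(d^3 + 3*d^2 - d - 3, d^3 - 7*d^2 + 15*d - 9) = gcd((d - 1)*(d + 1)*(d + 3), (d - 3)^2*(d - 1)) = d - 1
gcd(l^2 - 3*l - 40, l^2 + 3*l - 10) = l + 5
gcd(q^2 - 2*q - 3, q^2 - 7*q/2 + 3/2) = q - 3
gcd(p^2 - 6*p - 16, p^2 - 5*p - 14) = p + 2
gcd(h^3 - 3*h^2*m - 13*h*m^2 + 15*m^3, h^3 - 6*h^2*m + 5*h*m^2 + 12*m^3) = 1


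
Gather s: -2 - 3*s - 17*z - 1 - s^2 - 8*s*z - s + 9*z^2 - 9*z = -s^2 + s*(-8*z - 4) + 9*z^2 - 26*z - 3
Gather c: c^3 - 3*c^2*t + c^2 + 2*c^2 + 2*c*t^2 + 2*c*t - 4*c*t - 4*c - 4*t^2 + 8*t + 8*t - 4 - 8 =c^3 + c^2*(3 - 3*t) + c*(2*t^2 - 2*t - 4) - 4*t^2 + 16*t - 12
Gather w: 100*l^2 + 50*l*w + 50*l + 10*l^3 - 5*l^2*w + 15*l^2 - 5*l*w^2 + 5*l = 10*l^3 + 115*l^2 - 5*l*w^2 + 55*l + w*(-5*l^2 + 50*l)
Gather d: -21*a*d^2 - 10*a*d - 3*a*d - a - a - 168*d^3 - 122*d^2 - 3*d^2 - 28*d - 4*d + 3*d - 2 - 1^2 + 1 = -2*a - 168*d^3 + d^2*(-21*a - 125) + d*(-13*a - 29) - 2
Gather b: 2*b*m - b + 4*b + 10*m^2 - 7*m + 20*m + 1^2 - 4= b*(2*m + 3) + 10*m^2 + 13*m - 3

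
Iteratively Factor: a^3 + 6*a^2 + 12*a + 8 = (a + 2)*(a^2 + 4*a + 4) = (a + 2)^2*(a + 2)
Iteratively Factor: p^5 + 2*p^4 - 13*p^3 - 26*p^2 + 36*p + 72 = (p + 2)*(p^4 - 13*p^2 + 36) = (p - 3)*(p + 2)*(p^3 + 3*p^2 - 4*p - 12) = (p - 3)*(p + 2)^2*(p^2 + p - 6) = (p - 3)*(p - 2)*(p + 2)^2*(p + 3)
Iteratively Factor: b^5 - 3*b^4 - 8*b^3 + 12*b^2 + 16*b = (b)*(b^4 - 3*b^3 - 8*b^2 + 12*b + 16) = b*(b - 4)*(b^3 + b^2 - 4*b - 4) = b*(b - 4)*(b + 2)*(b^2 - b - 2) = b*(b - 4)*(b - 2)*(b + 2)*(b + 1)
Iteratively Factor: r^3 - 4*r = (r)*(r^2 - 4) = r*(r + 2)*(r - 2)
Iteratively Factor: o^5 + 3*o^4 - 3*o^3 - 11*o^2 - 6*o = (o + 1)*(o^4 + 2*o^3 - 5*o^2 - 6*o) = (o + 1)^2*(o^3 + o^2 - 6*o) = (o + 1)^2*(o + 3)*(o^2 - 2*o) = (o - 2)*(o + 1)^2*(o + 3)*(o)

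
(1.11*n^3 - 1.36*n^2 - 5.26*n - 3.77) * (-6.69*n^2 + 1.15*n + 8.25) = -7.4259*n^5 + 10.3749*n^4 + 42.7829*n^3 + 7.9523*n^2 - 47.7305*n - 31.1025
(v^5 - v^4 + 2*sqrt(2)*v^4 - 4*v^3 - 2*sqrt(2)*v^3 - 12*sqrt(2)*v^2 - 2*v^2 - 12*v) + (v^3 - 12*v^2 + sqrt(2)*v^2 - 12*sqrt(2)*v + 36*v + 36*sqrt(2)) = v^5 - v^4 + 2*sqrt(2)*v^4 - 3*v^3 - 2*sqrt(2)*v^3 - 11*sqrt(2)*v^2 - 14*v^2 - 12*sqrt(2)*v + 24*v + 36*sqrt(2)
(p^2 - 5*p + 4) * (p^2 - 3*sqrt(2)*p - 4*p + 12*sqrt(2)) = p^4 - 9*p^3 - 3*sqrt(2)*p^3 + 24*p^2 + 27*sqrt(2)*p^2 - 72*sqrt(2)*p - 16*p + 48*sqrt(2)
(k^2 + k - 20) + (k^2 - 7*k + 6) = 2*k^2 - 6*k - 14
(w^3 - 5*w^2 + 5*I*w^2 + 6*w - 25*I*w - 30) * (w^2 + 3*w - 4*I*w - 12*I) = w^5 - 2*w^4 + I*w^4 + 11*w^3 - 2*I*w^3 - 52*w^2 - 39*I*w^2 - 390*w + 48*I*w + 360*I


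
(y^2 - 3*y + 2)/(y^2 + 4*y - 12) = (y - 1)/(y + 6)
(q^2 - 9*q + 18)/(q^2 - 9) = (q - 6)/(q + 3)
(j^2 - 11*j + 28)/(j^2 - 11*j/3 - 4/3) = 3*(j - 7)/(3*j + 1)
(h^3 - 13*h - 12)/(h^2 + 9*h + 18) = (h^2 - 3*h - 4)/(h + 6)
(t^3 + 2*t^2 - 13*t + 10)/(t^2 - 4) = (t^2 + 4*t - 5)/(t + 2)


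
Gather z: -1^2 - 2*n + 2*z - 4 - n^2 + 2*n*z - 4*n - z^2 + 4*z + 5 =-n^2 - 6*n - z^2 + z*(2*n + 6)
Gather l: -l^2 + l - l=-l^2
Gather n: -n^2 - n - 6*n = -n^2 - 7*n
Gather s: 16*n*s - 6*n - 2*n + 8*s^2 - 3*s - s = -8*n + 8*s^2 + s*(16*n - 4)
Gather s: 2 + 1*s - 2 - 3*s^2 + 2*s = -3*s^2 + 3*s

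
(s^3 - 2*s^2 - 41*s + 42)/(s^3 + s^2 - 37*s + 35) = (s^2 - s - 42)/(s^2 + 2*s - 35)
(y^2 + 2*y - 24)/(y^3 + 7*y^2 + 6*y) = (y - 4)/(y*(y + 1))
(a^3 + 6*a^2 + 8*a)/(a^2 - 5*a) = (a^2 + 6*a + 8)/(a - 5)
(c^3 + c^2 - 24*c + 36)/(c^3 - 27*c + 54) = (c - 2)/(c - 3)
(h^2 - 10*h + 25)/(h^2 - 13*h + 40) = (h - 5)/(h - 8)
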